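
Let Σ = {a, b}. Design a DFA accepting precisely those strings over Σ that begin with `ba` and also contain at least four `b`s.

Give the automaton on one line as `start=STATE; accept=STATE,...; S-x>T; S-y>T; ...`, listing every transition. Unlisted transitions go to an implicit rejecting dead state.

Handle the two conditions separately and then intersect. One (4 states) tracks whether the input so far still matches the prefix `ba`; the other (6 states) tracks the count of `b`s, saturating at 5. Each combined state is a pair, one component from each; accept when both components accept. Equivalent product states are then merged.
With 7 states:
        a   b  
>  s0   s1  s2 
   s1   s1  s1 
   s2   s3  s1 
   s3   s3  s4 
   s4   s4  s5 
   s5   s5  s6 
 * s6   s6  s6 
(> = start, * = accepting)

start=s0; accept=s6; s0-a>s1; s0-b>s2; s1-a>s1; s1-b>s1; s2-a>s3; s2-b>s1; s3-a>s3; s3-b>s4; s4-a>s4; s4-b>s5; s5-a>s5; s5-b>s6; s6-a>s6; s6-b>s6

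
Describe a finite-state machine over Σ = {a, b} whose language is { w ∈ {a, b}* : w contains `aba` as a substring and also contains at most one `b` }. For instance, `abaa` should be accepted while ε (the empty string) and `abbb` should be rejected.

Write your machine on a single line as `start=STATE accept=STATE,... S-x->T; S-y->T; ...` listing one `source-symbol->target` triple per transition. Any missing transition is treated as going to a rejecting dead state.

start=q0; accept=q4; q0-a->q1; q0-b->q2; q1-a->q1; q1-b->q3; q2-a->q2; q2-b->q2; q3-a->q4; q3-b->q2; q4-a->q4; q4-b->q2

Build one automaton per condition and run them in lockstep. The first has 4 states tracking whether and how much of `aba` has been seen; the second has 3 states tracking the count of `b`s, saturating at 2. A product state is a pair (one from each), accepting exactly when both do. Equivalent product states are then merged.
With 5 states:
        a   b  
>  q0   q1  q2 
   q1   q1  q3 
   q2   q2  q2 
   q3   q4  q2 
 * q4   q4  q2 
(> = start, * = accepting)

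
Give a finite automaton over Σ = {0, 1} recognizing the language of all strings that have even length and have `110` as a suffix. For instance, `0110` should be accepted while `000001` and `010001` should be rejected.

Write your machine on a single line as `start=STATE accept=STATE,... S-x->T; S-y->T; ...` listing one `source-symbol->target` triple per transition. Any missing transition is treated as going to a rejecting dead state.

start=A; accept=H; A-0->B; A-1->C; B-0->A; B-1->D; C-0->A; C-1->E; D-0->B; D-1->F; E-0->G; E-1->F; F-0->H; F-1->E; G-0->A; G-1->D; H-0->B; H-1->C

Handle the two conditions separately and then intersect. One (2 states) tracks the input length modulo 2; the other (4 states) tracks how much of the suffix `110` has currently been matched. Each combined state is a pair, one component from each; accept when both components accept.
       0  1 
>  A   B  C 
   B   A  D 
   C   A  E 
   D   B  F 
   E   G  F 
   F   H  E 
   G   A  D 
 * H   B  C 
(> = start, * = accepting)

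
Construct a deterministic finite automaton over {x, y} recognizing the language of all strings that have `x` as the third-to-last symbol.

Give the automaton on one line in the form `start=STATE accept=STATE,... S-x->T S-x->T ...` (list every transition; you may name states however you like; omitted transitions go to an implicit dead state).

start=S0 accept=S7,S8,S9,S10 S0-x->S1 S0-y->S2 S1-x->S3 S1-y->S4 S2-x->S5 S2-y->S6 S3-x->S7 S3-y->S8 S4-x->S9 S4-y->S10 S5-x->S11 S5-y->S12 S6-x->S13 S6-y->S14 S7-x->S7 S7-y->S8 S8-x->S9 S8-y->S10 S9-x->S11 S9-y->S12 S10-x->S13 S10-y->S14 S11-x->S7 S11-y->S8 S12-x->S9 S12-y->S10 S13-x->S11 S13-y->S12 S14-x->S13 S14-y->S14

A DFA must remember the last 3 symbols (since which symbol is third-to-last isn't known until the input ends). Use one state per possible window of the last ≤3 symbols; accept from those whose window starts with `x`.
          x    y  
>  S0     S1   S2 
   S1     S3   S4 
   S2     S5   S6 
   S3     S7   S8 
   S4     S9  S10 
   S5    S11  S12 
   S6    S13  S14 
 * S7     S7   S8 
 * S8     S9  S10 
 * S9    S11  S12 
 * S10   S13  S14 
   S11    S7   S8 
   S12    S9  S10 
   S13   S11  S12 
   S14   S13  S14 
(> = start, * = accepting)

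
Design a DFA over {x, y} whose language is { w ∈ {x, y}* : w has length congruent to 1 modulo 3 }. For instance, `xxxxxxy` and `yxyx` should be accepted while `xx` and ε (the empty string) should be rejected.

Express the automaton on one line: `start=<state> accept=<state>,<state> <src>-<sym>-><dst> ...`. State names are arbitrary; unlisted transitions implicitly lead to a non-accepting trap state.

Only the length mod 3 matters, so use a 3-cycle: from any state, every input symbol moves to the next state, wrapping q2 back to q0. Mark q1 accepting.
A 3-state machine:
        x   y  
>  q0   q1  q1 
 * q1   q2  q2 
   q2   q0  q0 
(> = start, * = accepting)

start=q0 accept=q1 q0-x->q1 q0-y->q1 q1-x->q2 q1-y->q2 q2-x->q0 q2-y->q0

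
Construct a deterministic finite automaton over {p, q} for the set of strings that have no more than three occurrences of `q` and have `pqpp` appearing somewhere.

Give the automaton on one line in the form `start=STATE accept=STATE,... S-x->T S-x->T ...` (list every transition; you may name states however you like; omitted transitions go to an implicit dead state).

start=S0 accept=S10,S13,S15 S0-p->S1 S0-q->S2 S1-p->S1 S1-q->S3 S2-p->S4 S2-q->S5 S3-p->S6 S3-q->S5 S4-p->S4 S4-q->S7 S5-p->S8 S5-q->S9 S6-p->S10 S6-q->S7 S7-p->S11 S7-q->S9 S8-p->S8 S8-q->S12 S9-p->S9 S9-q->S9 S10-p->S10 S10-q->S13 S11-p->S13 S11-q->S12 S12-p->S14 S12-q->S9 S13-p->S13 S13-q->S15 S14-p->S15 S14-q->S9 S15-p->S15 S15-q->S9

Run two small machines in parallel and take their product. The first has 5 states tracking the count of `q`s, saturating at 4; the second has 5 states tracking whether and how much of `pqpp` has been seen. A product state is a pair (one from each), accepting exactly when both do. After merging equivalent states the machine shrinks.
16 states suffice.
          p    q  
>  S0     S1   S2 
   S1     S1   S3 
   S2     S4   S5 
   S3     S6   S5 
   S4     S4   S7 
   S5     S8   S9 
   S6    S10   S7 
   S7    S11   S9 
   S8     S8  S12 
   S9     S9   S9 
 * S10   S10  S13 
   S11   S13  S12 
   S12   S14   S9 
 * S13   S13  S15 
   S14   S15   S9 
 * S15   S15   S9 
(> = start, * = accepting)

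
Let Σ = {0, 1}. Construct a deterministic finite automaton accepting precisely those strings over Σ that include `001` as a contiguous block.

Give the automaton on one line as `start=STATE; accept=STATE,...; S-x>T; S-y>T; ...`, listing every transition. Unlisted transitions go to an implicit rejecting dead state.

Track how much of `001` has been matched so far: state S0 is no progress, S3 is the absorbing accept state reached once `001` has occurred. Intermediate states record partial matches; on a mismatch, fall back to the longest reusable overlap.
        0   1  
>  S0   S1  S0 
   S1   S2  S0 
   S2   S2  S3 
 * S3   S3  S3 
(> = start, * = accepting)

start=S0; accept=S3; S0-0>S1; S0-1>S0; S1-0>S2; S1-1>S0; S2-0>S2; S2-1>S3; S3-0>S3; S3-1>S3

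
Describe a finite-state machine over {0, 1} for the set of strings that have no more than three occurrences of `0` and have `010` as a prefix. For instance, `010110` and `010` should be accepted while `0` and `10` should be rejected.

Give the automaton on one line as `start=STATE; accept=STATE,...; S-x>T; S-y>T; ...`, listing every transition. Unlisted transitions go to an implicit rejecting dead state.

start=q0; accept=q7,q9; q0-0>q1; q0-1>q2; q1-0>q3; q1-1>q4; q2-0>q5; q2-1>q2; q3-0>q6; q3-1>q3; q4-0>q7; q4-1>q5; q5-0>q3; q5-1>q5; q6-0>q8; q6-1>q6; q7-0>q9; q7-1>q7; q8-0>q8; q8-1>q8; q9-0>q10; q9-1>q9; q10-0>q10; q10-1>q10

Run two small machines in parallel and take their product. One (5 states) tracks the count of `0`s, saturating at 4; the other (5 states) tracks whether the input so far still matches the prefix `010`. Each combined state is a pair, one component from each; accept when both components accept.
11 states suffice.
          0    1  
>  q0     q1   q2 
   q1     q3   q4 
   q2     q5   q2 
   q3     q6   q3 
   q4     q7   q5 
   q5     q3   q5 
   q6     q8   q6 
 * q7     q9   q7 
   q8     q8   q8 
 * q9    q10   q9 
   q10   q10  q10 
(> = start, * = accepting)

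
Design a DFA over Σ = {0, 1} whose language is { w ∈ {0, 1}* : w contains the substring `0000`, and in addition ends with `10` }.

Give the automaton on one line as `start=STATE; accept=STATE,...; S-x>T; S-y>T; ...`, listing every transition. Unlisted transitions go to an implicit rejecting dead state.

start=S0; accept=S6; S0-0>S1; S0-1>S0; S1-0>S2; S1-1>S0; S2-0>S3; S2-1>S0; S3-0>S4; S3-1>S0; S4-0>S4; S4-1>S5; S5-0>S6; S5-1>S5; S6-0>S4; S6-1>S5

Build one automaton per condition and run them in lockstep. One (5 states) tracks whether and how much of `0000` has been seen; the other (3 states) tracks how much of the suffix `10` has currently been matched. Each combined state is a pair, one component from each; accept when both components accept. Equivalent product states are then merged.
        0   1  
>  S0   S1  S0 
   S1   S2  S0 
   S2   S3  S0 
   S3   S4  S0 
   S4   S4  S5 
   S5   S6  S5 
 * S6   S4  S5 
(> = start, * = accepting)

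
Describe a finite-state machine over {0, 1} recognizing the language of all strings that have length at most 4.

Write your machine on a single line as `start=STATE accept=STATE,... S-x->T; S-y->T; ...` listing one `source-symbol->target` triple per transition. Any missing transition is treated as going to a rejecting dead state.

We only need to distinguish lengths 0, 1, …, 4, and '>4'. Chain q0 → q1 → q2 → q3 → q4 → q5 on every symbol, with q5 looping. Accepting states: {q0, q1, q2, q3, q4}.
With 6 states:
        0   1  
>* q0   q1  q1 
 * q1   q2  q2 
 * q2   q3  q3 
 * q3   q4  q4 
 * q4   q5  q5 
   q5   q5  q5 
(> = start, * = accepting)

start=q0; accept=q0,q1,q2,q3,q4; q0-0->q1; q0-1->q1; q1-0->q2; q1-1->q2; q2-0->q3; q2-1->q3; q3-0->q4; q3-1->q4; q4-0->q5; q4-1->q5; q5-0->q5; q5-1->q5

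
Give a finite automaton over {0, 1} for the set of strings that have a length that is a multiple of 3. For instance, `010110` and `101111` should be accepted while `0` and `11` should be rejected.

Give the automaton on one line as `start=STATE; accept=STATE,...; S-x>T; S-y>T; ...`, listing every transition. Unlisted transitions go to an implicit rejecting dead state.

start=q0; accept=q0; q0-0>q1; q0-1>q1; q1-0>q2; q1-1>q2; q2-0>q0; q2-1>q0

Count input length modulo 3: every symbol advances one step around the cycle q0 → q1 → q2 → q0. Accept at q0.
With 3 states:
        0   1  
>* q0   q1  q1 
   q1   q2  q2 
   q2   q0  q0 
(> = start, * = accepting)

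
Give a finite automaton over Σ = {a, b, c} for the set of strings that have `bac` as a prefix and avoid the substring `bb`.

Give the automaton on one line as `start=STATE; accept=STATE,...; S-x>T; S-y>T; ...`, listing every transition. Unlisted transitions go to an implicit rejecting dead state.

start=q0; accept=q4,q5; q0-a>q1; q0-b>q2; q0-c>q1; q1-a>q1; q1-b>q1; q1-c>q1; q2-a>q3; q2-b>q1; q2-c>q1; q3-a>q1; q3-b>q1; q3-c>q4; q4-a>q4; q4-b>q5; q4-c>q4; q5-a>q4; q5-b>q1; q5-c>q4

Build one automaton per condition and run them in lockstep. One (5 states) tracks whether the input so far still matches the prefix `bac`; the other (3 states) tracks partial matches of the forbidden pattern `bb`. Each combined state is a pair, one component from each; accept when both components accept. After merging equivalent states the machine shrinks.
        a   b   c  
>  q0   q1  q2  q1 
   q1   q1  q1  q1 
   q2   q3  q1  q1 
   q3   q1  q1  q4 
 * q4   q4  q5  q4 
 * q5   q4  q1  q4 
(> = start, * = accepting)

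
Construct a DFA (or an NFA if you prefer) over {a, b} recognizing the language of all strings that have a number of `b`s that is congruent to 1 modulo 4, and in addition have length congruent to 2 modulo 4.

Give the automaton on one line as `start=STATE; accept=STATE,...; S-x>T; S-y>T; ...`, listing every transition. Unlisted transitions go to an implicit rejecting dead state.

Handle the two conditions separately and then intersect. The first has 4 states tracking the count of `b`s modulo 4; the second has 4 states tracking the input length modulo 4. A product state is a pair (one from each), accepting exactly when both do.
A 16-state machine:
          a    b  
>  q0     q1   q2 
   q1     q3   q4 
   q2     q4   q5 
   q3     q6   q7 
 * q4     q7   q8 
   q5     q8   q9 
   q6     q0  q10 
   q7    q10  q11 
   q8    q11  q12 
   q9    q12   q0 
   q10    q2  q13 
   q11   q13  q14 
   q12   q14   q1 
   q13    q5  q15 
   q14   q15   q3 
   q15    q9   q6 
(> = start, * = accepting)

start=q0; accept=q4; q0-a>q1; q0-b>q2; q1-a>q3; q1-b>q4; q2-a>q4; q2-b>q5; q3-a>q6; q3-b>q7; q4-a>q7; q4-b>q8; q5-a>q8; q5-b>q9; q6-a>q0; q6-b>q10; q7-a>q10; q7-b>q11; q8-a>q11; q8-b>q12; q9-a>q12; q9-b>q0; q10-a>q2; q10-b>q13; q11-a>q13; q11-b>q14; q12-a>q14; q12-b>q1; q13-a>q5; q13-b>q15; q14-a>q15; q14-b>q3; q15-a>q9; q15-b>q6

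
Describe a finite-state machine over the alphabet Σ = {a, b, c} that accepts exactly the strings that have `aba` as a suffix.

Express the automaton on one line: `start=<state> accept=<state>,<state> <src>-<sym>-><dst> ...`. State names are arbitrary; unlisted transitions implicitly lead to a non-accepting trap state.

Remember how much of `aba` the current input suffix matches. State S0 means no match yet; S1 means the last symbol is `a`; S2 means the last 2 symbols are `ab`; S3 means the last 3 symbols are `aba`. Only S3 accepts. On a mismatch, fall back to the longest proper suffix that is still a prefix of `aba`.
A 4-state machine:
        a   b   c  
>  S0   S1  S0  S0 
   S1   S1  S2  S0 
   S2   S3  S0  S0 
 * S3   S1  S2  S0 
(> = start, * = accepting)

start=S0 accept=S3 S0-a->S1 S0-b->S0 S0-c->S0 S1-a->S1 S1-b->S2 S1-c->S0 S2-a->S3 S2-b->S0 S2-c->S0 S3-a->S1 S3-b->S2 S3-c->S0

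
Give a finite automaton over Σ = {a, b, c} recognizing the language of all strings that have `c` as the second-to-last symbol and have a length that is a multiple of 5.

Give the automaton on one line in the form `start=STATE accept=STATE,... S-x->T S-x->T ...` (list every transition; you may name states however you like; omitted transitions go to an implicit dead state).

Handle the two conditions separately and then intersect. The first has 13 states tracking the last 2 symbols read; the second has 5 states tracking the input length modulo 5. A product state is a pair (one from each), accepting exactly when both do. Equivalent product states are then merged.
A 7-state machine:
        a   b   c  
>  s0   s1  s1  s1 
   s1   s2  s2  s2 
   s2   s3  s3  s3 
   s3   s4  s4  s5 
   s4   s0  s0  s0 
   s5   s6  s6  s6 
 * s6   s1  s1  s1 
(> = start, * = accepting)

start=s0 accept=s6 s0-a->s1 s0-b->s1 s0-c->s1 s1-a->s2 s1-b->s2 s1-c->s2 s2-a->s3 s2-b->s3 s2-c->s3 s3-a->s4 s3-b->s4 s3-c->s5 s4-a->s0 s4-b->s0 s4-c->s0 s5-a->s6 s5-b->s6 s5-c->s6 s6-a->s1 s6-b->s1 s6-c->s1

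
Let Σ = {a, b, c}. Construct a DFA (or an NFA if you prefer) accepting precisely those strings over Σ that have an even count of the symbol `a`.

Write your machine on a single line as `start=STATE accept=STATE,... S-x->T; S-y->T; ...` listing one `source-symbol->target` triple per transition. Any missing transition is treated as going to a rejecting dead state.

start=s0; accept=s0; s0-a->s1; s0-b->s0; s0-c->s0; s1-a->s0; s1-b->s1; s1-c->s1

Keep the running count of `a`s modulo 2: each `a` advances along the cycle s0 → s1 → s0 while other symbols loop. Accept at s0.
With 2 states:
        a   b   c  
>* s0   s1  s0  s0 
   s1   s0  s1  s1 
(> = start, * = accepting)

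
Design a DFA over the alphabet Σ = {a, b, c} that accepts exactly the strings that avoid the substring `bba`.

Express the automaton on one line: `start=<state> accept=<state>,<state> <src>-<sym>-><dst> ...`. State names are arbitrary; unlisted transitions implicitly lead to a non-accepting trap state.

Track partial matches of the forbidden pattern `bba`. State s3 is a dead state reached once `bba` has occurred; every other state accepts. s0 means no part of `bba` is currently matched.
        a   b   c  
>* s0   s0  s1  s0 
 * s1   s0  s2  s0 
 * s2   s3  s2  s0 
   s3   s3  s3  s3 
(> = start, * = accepting)

start=s0 accept=s0,s1,s2 s0-a->s0 s0-b->s1 s0-c->s0 s1-a->s0 s1-b->s2 s1-c->s0 s2-a->s3 s2-b->s2 s2-c->s0 s3-a->s3 s3-b->s3 s3-c->s3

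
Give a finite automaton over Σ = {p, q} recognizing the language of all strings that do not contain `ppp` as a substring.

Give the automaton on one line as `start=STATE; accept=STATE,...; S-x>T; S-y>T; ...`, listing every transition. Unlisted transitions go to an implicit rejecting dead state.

start=S0; accept=S0,S1,S2; S0-p>S1; S0-q>S0; S1-p>S2; S1-q>S0; S2-p>S3; S2-q>S0; S3-p>S3; S3-q>S3

This is the complement of 'contains `ppp`'. Use the same substring-matching states — S0 through S3 holding how much of `ppp` has just been matched — but flip the accepting set: everything except the trap S3 accepts.
        p   q  
>* S0   S1  S0 
 * S1   S2  S0 
 * S2   S3  S0 
   S3   S3  S3 
(> = start, * = accepting)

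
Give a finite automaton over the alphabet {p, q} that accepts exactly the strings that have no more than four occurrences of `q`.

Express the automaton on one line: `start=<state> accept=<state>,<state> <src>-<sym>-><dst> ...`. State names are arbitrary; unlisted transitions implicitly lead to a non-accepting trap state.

start=s0 accept=s0,s1,s2,s3,s4 s0-p->s0 s0-q->s1 s1-p->s1 s1-q->s2 s2-p->s2 s2-q->s3 s3-p->s3 s3-q->s4 s4-p->s4 s4-q->s5 s5-p->s5 s5-q->s5

Only the number of `q`s matters, and only up to 5. Make a chain s0 → s1 → s2 → s3 → s4 → s5 advanced by each `q` (with s5 absorbing); every other symbol self-loops. The accepting set is {s0, s1, s2, s3, s4}.
A 6-state machine:
        p   q  
>* s0   s0  s1 
 * s1   s1  s2 
 * s2   s2  s3 
 * s3   s3  s4 
 * s4   s4  s5 
   s5   s5  s5 
(> = start, * = accepting)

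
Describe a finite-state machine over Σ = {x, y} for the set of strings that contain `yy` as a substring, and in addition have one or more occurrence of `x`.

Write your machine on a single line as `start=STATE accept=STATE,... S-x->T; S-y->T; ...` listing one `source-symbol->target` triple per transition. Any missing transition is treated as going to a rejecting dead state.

start=q0; accept=q7,q8; q0-x->q1; q0-y->q2; q1-x->q3; q1-y->q4; q2-x->q1; q2-y->q5; q3-x->q3; q3-y->q6; q4-x->q3; q4-y->q7; q5-x->q7; q5-y->q5; q6-x->q3; q6-y->q8; q7-x->q8; q7-y->q7; q8-x->q8; q8-y->q8

Build one automaton per condition and run them in lockstep. One (3 states) tracks whether and how much of `yy` has been seen; the other (3 states) tracks the count of `x`s, saturating at 2. Each combined state is a pair, one component from each; accept when both components accept.
        x   y  
>  q0   q1  q2 
   q1   q3  q4 
   q2   q1  q5 
   q3   q3  q6 
   q4   q3  q7 
   q5   q7  q5 
   q6   q3  q8 
 * q7   q8  q7 
 * q8   q8  q8 
(> = start, * = accepting)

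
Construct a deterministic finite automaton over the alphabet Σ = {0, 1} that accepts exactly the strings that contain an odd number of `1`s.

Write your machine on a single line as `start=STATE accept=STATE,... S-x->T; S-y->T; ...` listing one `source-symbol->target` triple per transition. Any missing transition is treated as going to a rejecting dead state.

Keep the running count of `1`s modulo 2: each `1` advances along the cycle q0 → q1 → q0 while other symbols loop. Accept at q1.
With 2 states:
        0   1  
>  q0   q0  q1 
 * q1   q1  q0 
(> = start, * = accepting)

start=q0; accept=q1; q0-0->q0; q0-1->q1; q1-0->q1; q1-1->q0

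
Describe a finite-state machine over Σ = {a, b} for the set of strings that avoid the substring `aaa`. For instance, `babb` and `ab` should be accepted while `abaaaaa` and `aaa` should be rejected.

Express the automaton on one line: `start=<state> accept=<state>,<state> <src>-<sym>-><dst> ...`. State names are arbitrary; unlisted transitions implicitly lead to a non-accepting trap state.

This is the complement of 'contains `aaa`'. Use the same substring-matching states — s0 through s3 holding how much of `aaa` has just been matched — but flip the accepting set: everything except the trap s3 accepts.
        a   b  
>* s0   s1  s0 
 * s1   s2  s0 
 * s2   s3  s0 
   s3   s3  s3 
(> = start, * = accepting)

start=s0 accept=s0,s1,s2 s0-a->s1 s0-b->s0 s1-a->s2 s1-b->s0 s2-a->s3 s2-b->s0 s3-a->s3 s3-b->s3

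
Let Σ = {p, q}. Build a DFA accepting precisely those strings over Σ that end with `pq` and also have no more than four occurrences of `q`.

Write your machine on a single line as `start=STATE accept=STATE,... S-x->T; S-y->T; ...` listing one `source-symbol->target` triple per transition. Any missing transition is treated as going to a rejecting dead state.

start=A; accept=D,G,J,M; A-p->B; A-q->C; B-p->B; B-q->D; C-p->E; C-q->F; D-p->E; D-q->F; E-p->E; E-q->G; F-p->H; F-q->I; G-p->H; G-q->I; H-p->H; H-q->J; I-p->K; I-q->L; J-p->K; J-q->L; K-p->K; K-q->M; L-p->L; L-q->L; M-p->L; M-q->L

Run two small machines in parallel and take their product. The first has 3 states tracking how much of the suffix `pq` has currently been matched; the second has 6 states tracking the count of `q`s, saturating at 5. A product state is a pair (one from each), accepting exactly when both do. Equivalent product states are then merged.
13 states suffice.
       p  q 
>  A   B  C 
   B   B  D 
   C   E  F 
 * D   E  F 
   E   E  G 
   F   H  I 
 * G   H  I 
   H   H  J 
   I   K  L 
 * J   K  L 
   K   K  M 
   L   L  L 
 * M   L  L 
(> = start, * = accepting)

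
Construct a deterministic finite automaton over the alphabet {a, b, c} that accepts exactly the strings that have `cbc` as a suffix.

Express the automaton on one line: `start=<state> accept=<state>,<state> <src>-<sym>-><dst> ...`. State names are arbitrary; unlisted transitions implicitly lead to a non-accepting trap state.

start=S0 accept=S3 S0-a->S0 S0-b->S0 S0-c->S1 S1-a->S0 S1-b->S2 S1-c->S1 S2-a->S0 S2-b->S0 S2-c->S3 S3-a->S0 S3-b->S2 S3-c->S1

Let each state record the length of the longest suffix of the input read so far that is also a prefix of `cbc`. S1 means the last symbol is `c`; S2 means the last 2 symbols are `cb`; S3 means the last 3 symbols are `cbc`. Accept only at S3, where the string currently ends in `cbc`.
        a   b   c  
>  S0   S0  S0  S1 
   S1   S0  S2  S1 
   S2   S0  S0  S3 
 * S3   S0  S2  S1 
(> = start, * = accepting)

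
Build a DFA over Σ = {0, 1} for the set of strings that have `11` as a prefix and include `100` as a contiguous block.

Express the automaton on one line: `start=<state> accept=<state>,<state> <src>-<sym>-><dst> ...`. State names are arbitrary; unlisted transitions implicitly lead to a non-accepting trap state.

Build one automaton per condition and run them in lockstep. One (4 states) tracks whether the input so far still matches the prefix `11`; the other (4 states) tracks whether and how much of `100` has been seen. Each combined state is a pair, one component from each; accept when both components accept.
A 9-state machine:
        0   1  
>  q0   q1  q2 
   q1   q1  q3 
   q2   q4  q5 
   q3   q4  q3 
   q4   q6  q3 
   q5   q7  q5 
   q6   q6  q6 
   q7   q8  q5 
 * q8   q8  q8 
(> = start, * = accepting)

start=q0 accept=q8 q0-0->q1 q0-1->q2 q1-0->q1 q1-1->q3 q2-0->q4 q2-1->q5 q3-0->q4 q3-1->q3 q4-0->q6 q4-1->q3 q5-0->q7 q5-1->q5 q6-0->q6 q6-1->q6 q7-0->q8 q7-1->q5 q8-0->q8 q8-1->q8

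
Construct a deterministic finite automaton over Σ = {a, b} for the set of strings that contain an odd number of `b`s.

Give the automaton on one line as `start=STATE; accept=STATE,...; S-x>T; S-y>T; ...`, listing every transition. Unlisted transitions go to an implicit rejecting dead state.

The only thing that matters is how many `b`s have appeared, reduced mod 2. Use one state per residue: S0 for 0, …, S1 for 1. Reading `b` moves to the next residue; anything else stays put. S1 is accepting.
        a   b  
>  S0   S0  S1 
 * S1   S1  S0 
(> = start, * = accepting)

start=S0; accept=S1; S0-a>S0; S0-b>S1; S1-a>S1; S1-b>S0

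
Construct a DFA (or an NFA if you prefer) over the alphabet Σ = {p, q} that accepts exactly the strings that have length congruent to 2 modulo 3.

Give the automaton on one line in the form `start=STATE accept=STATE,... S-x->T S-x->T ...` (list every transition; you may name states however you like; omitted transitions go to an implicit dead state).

Only the length mod 3 matters, so use a 3-cycle: from any state, every input symbol moves to the next state, wrapping S2 back to S0. Mark S2 accepting.
        p   q  
>  S0   S1  S1 
   S1   S2  S2 
 * S2   S0  S0 
(> = start, * = accepting)

start=S0 accept=S2 S0-p->S1 S0-q->S1 S1-p->S2 S1-q->S2 S2-p->S0 S2-q->S0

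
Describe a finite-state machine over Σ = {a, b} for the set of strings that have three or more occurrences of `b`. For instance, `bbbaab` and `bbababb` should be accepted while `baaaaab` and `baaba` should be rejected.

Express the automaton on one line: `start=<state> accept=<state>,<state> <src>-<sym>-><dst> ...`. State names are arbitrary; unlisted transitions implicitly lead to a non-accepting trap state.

start=S0 accept=S3,S4 S0-a->S0 S0-b->S1 S1-a->S1 S1-b->S2 S2-a->S2 S2-b->S3 S3-a->S3 S3-b->S4 S4-a->S4 S4-b->S4

Count `b`s, saturating at 4: states S0 through S3 mean 0 through 3 `b`s seen; S4 means more than 3. Each `b` increments (capped at S4); other symbols loop. Accept from {S3, S4}.
A 5-state machine:
        a   b  
>  S0   S0  S1 
   S1   S1  S2 
   S2   S2  S3 
 * S3   S3  S4 
 * S4   S4  S4 
(> = start, * = accepting)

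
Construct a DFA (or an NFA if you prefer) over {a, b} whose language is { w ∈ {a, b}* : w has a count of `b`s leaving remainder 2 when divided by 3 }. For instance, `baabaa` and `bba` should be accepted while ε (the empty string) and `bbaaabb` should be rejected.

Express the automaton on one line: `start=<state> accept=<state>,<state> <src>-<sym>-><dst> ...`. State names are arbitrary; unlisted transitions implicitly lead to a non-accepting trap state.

The only thing that matters is how many `b`s have appeared, reduced mod 3. Use one state per residue: q0 for 0, …, q2 for 2. Reading `b` moves to the next residue; anything else stays put. q2 is accepting.
A 3-state machine:
        a   b  
>  q0   q0  q1 
   q1   q1  q2 
 * q2   q2  q0 
(> = start, * = accepting)

start=q0 accept=q2 q0-a->q0 q0-b->q1 q1-a->q1 q1-b->q2 q2-a->q2 q2-b->q0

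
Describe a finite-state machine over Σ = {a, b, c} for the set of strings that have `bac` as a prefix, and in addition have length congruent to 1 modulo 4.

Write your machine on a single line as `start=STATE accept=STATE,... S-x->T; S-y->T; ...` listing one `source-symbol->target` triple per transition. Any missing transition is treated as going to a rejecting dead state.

start=q0; accept=q9; q0-a->q1; q0-b->q2; q0-c->q1; q1-a->q3; q1-b->q3; q1-c->q3; q2-a->q4; q2-b->q3; q2-c->q3; q3-a->q5; q3-b->q5; q3-c->q5; q4-a->q5; q4-b->q5; q4-c->q6; q5-a->q7; q5-b->q7; q5-c->q7; q6-a->q8; q6-b->q8; q6-c->q8; q7-a->q1; q7-b->q1; q7-c->q1; q8-a->q9; q8-b->q9; q8-c->q9; q9-a->q10; q9-b->q10; q9-c->q10; q10-a->q6; q10-b->q6; q10-c->q6

Build one automaton per condition and run them in lockstep. One (5 states) tracks whether the input so far still matches the prefix `bac`; the other (4 states) tracks the input length modulo 4. Each combined state is a pair, one component from each; accept when both components accept.
With 11 states:
          a    b    c  
>  q0     q1   q2   q1 
   q1     q3   q3   q3 
   q2     q4   q3   q3 
   q3     q5   q5   q5 
   q4     q5   q5   q6 
   q5     q7   q7   q7 
   q6     q8   q8   q8 
   q7     q1   q1   q1 
   q8     q9   q9   q9 
 * q9    q10  q10  q10 
   q10    q6   q6   q6 
(> = start, * = accepting)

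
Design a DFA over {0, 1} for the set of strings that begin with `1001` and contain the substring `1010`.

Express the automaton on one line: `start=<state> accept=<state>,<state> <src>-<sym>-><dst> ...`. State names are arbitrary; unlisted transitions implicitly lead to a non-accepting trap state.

start=q0 accept=q9 q0-0->q1 q0-1->q2 q1-0->q1 q1-1->q1 q2-0->q3 q2-1->q1 q3-0->q4 q3-1->q1 q4-0->q1 q4-1->q5 q5-0->q6 q5-1->q5 q6-0->q7 q6-1->q8 q7-0->q7 q7-1->q5 q8-0->q9 q8-1->q5 q9-0->q9 q9-1->q9

Handle the two conditions separately and then intersect. One (6 states) tracks whether the input so far still matches the prefix `1001`; the other (5 states) tracks whether and how much of `1010` has been seen. Each combined state is a pair, one component from each; accept when both components accept. After merging equivalent states the machine shrinks.
        0   1  
>  q0   q1  q2 
   q1   q1  q1 
   q2   q3  q1 
   q3   q4  q1 
   q4   q1  q5 
   q5   q6  q5 
   q6   q7  q8 
   q7   q7  q5 
   q8   q9  q5 
 * q9   q9  q9 
(> = start, * = accepting)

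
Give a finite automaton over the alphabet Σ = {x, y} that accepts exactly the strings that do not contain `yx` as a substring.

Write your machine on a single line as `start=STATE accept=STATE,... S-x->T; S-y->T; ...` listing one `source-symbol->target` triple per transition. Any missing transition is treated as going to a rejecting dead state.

This is the complement of 'contains `yx`'. Use the same substring-matching states — A through C holding how much of `yx` has just been matched — but flip the accepting set: everything except the trap C accepts.
A 3-state machine:
       x  y 
>* A   A  B 
 * B   C  B 
   C   C  C 
(> = start, * = accepting)

start=A; accept=A,B; A-x->A; A-y->B; B-x->C; B-y->B; C-x->C; C-y->C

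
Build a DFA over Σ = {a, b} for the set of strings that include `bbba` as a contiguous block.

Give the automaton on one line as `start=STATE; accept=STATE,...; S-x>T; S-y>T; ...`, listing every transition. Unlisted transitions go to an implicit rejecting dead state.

start=s0; accept=s4; s0-a>s0; s0-b>s1; s1-a>s0; s1-b>s2; s2-a>s0; s2-b>s3; s3-a>s4; s3-b>s3; s4-a>s4; s4-b>s4

States s0..s3 record the length of the longest prefix of `bbba` that matches the current input suffix. Reaching s4 means `bbba` has been seen, and we stay there forever. Accept from s4.
With 5 states:
        a   b  
>  s0   s0  s1 
   s1   s0  s2 
   s2   s0  s3 
   s3   s4  s3 
 * s4   s4  s4 
(> = start, * = accepting)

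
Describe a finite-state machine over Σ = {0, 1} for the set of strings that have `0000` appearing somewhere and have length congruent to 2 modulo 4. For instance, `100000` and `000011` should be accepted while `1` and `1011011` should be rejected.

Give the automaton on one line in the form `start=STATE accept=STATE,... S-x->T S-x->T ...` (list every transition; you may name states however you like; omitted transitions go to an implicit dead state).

start=q0 accept=q17 q0-0->q1 q0-1->q2 q1-0->q3 q1-1->q4 q2-0->q5 q2-1->q4 q3-0->q6 q3-1->q7 q4-0->q8 q4-1->q7 q5-0->q9 q5-1->q7 q6-0->q10 q6-1->q0 q7-0->q11 q7-1->q0 q8-0->q12 q8-1->q0 q9-0->q13 q9-1->q0 q10-0->q14 q10-1->q14 q11-0->q15 q11-1->q2 q12-0->q16 q12-1->q2 q13-0->q14 q13-1->q2 q14-0->q17 q14-1->q17 q15-0->q18 q15-1->q4 q16-0->q17 q16-1->q4 q17-0->q19 q17-1->q19 q18-0->q19 q18-1->q7 q19-0->q10 q19-1->q10

Build one automaton per condition and run them in lockstep. The first has 5 states tracking whether and how much of `0000` has been seen; the second has 4 states tracking the input length modulo 4. A product state is a pair (one from each), accepting exactly when both do.
20 states suffice.
          0    1  
>  q0     q1   q2 
   q1     q3   q4 
   q2     q5   q4 
   q3     q6   q7 
   q4     q8   q7 
   q5     q9   q7 
   q6    q10   q0 
   q7    q11   q0 
   q8    q12   q0 
   q9    q13   q0 
   q10   q14  q14 
   q11   q15   q2 
   q12   q16   q2 
   q13   q14   q2 
   q14   q17  q17 
   q15   q18   q4 
   q16   q17   q4 
 * q17   q19  q19 
   q18   q19   q7 
   q19   q10  q10 
(> = start, * = accepting)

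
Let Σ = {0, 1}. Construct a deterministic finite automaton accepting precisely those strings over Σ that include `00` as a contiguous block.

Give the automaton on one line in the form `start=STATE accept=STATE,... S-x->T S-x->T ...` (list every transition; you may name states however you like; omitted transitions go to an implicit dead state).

States s0..s1 record the length of the longest prefix of `00` that matches the current input suffix. Reaching s2 means `00` has been seen, and we stay there forever. Accept from s2.
A 3-state machine:
        0   1  
>  s0   s1  s0 
   s1   s2  s0 
 * s2   s2  s2 
(> = start, * = accepting)

start=s0 accept=s2 s0-0->s1 s0-1->s0 s1-0->s2 s1-1->s0 s2-0->s2 s2-1->s2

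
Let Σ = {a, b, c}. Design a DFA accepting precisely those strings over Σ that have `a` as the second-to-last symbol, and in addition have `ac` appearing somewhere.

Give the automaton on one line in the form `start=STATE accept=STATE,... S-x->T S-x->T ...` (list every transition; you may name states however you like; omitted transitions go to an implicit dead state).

Build one automaton per condition and run them in lockstep. The first has 13 states tracking the last 2 symbols read; the second has 3 states tracking whether and how much of `ac` has been seen. A product state is a pair (one from each), accepting exactly when both do. After merging equivalent states the machine shrinks.
With 6 states:
        a   b   c  
>  q0   q1  q0  q0 
   q1   q1  q0  q2 
 * q2   q3  q4  q4 
   q3   q5  q2  q2 
   q4   q3  q4  q4 
 * q5   q5  q2  q2 
(> = start, * = accepting)

start=q0 accept=q2,q5 q0-a->q1 q0-b->q0 q0-c->q0 q1-a->q1 q1-b->q0 q1-c->q2 q2-a->q3 q2-b->q4 q2-c->q4 q3-a->q5 q3-b->q2 q3-c->q2 q4-a->q3 q4-b->q4 q4-c->q4 q5-a->q5 q5-b->q2 q5-c->q2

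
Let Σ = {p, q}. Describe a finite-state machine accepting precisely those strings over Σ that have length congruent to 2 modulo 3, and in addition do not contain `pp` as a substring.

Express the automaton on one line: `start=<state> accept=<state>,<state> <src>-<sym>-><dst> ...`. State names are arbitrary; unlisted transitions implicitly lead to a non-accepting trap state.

Handle the two conditions separately and then intersect. The first has 3 states tracking the input length modulo 3; the second has 3 states tracking partial matches of the forbidden pattern `pp`. A product state is a pair (one from each), accepting exactly when both do. Minimizing collapses redundant product states.
With 7 states:
        p   q  
>  s0   s1  s2 
   s1   s3  s4 
   s2   s5  s4 
   s3   s3  s3 
 * s4   s6  s0 
 * s5   s3  s0 
   s6   s3  s2 
(> = start, * = accepting)

start=s0 accept=s4,s5 s0-p->s1 s0-q->s2 s1-p->s3 s1-q->s4 s2-p->s5 s2-q->s4 s3-p->s3 s3-q->s3 s4-p->s6 s4-q->s0 s5-p->s3 s5-q->s0 s6-p->s3 s6-q->s2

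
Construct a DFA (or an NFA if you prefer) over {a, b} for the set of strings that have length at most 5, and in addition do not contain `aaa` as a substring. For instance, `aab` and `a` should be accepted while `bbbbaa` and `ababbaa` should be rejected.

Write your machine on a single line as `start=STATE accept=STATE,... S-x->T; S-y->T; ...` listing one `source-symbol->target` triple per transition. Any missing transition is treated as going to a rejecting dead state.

start=q0; accept=q0,q1,q2,q3,q4,q5,q7,q8,q9,q11,q12,q13,q15,q16,q17; q0-a->q1; q0-b->q2; q1-a->q3; q1-b->q4; q2-a->q5; q2-b->q4; q3-a->q6; q3-b->q7; q4-a->q8; q4-b->q7; q5-a->q9; q5-b->q7; q6-a->q10; q6-b->q10; q7-a->q11; q7-b->q12; q8-a->q13; q8-b->q12; q9-a->q10; q9-b->q12; q10-a->q14; q10-b->q14; q11-a->q15; q11-b->q16; q12-a->q17; q12-b->q16; q13-a->q14; q13-b->q16; q14-a->q18; q14-b->q18; q15-a->q18; q15-b->q19; q16-a->q20; q16-b->q19; q17-a->q21; q17-b->q19; q18-a->q18; q18-b->q18; q19-a->q20; q19-b->q19; q20-a->q21; q20-b->q19; q21-a->q18; q21-b->q19

Run two small machines in parallel and take their product. One (7 states) tracks the input length, saturating at 6; the other (4 states) tracks partial matches of the forbidden pattern `aaa`. Each combined state is a pair, one component from each; accept when both components accept.
22 states suffice.
          a    b  
>* q0     q1   q2 
 * q1     q3   q4 
 * q2     q5   q4 
 * q3     q6   q7 
 * q4     q8   q7 
 * q5     q9   q7 
   q6    q10  q10 
 * q7    q11  q12 
 * q8    q13  q12 
 * q9    q10  q12 
   q10   q14  q14 
 * q11   q15  q16 
 * q12   q17  q16 
 * q13   q14  q16 
   q14   q18  q18 
 * q15   q18  q19 
 * q16   q20  q19 
 * q17   q21  q19 
   q18   q18  q18 
   q19   q20  q19 
   q20   q21  q19 
   q21   q18  q19 
(> = start, * = accepting)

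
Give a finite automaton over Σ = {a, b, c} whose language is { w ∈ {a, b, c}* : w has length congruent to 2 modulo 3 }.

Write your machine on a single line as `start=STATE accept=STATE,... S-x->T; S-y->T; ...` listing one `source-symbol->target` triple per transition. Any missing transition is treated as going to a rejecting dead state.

start=S0; accept=S2; S0-a->S1; S0-b->S1; S0-c->S1; S1-a->S2; S1-b->S2; S1-c->S2; S2-a->S0; S2-b->S0; S2-c->S0

Count input length modulo 3: every symbol advances one step around the cycle S0 → S1 → S2 → S0. Accept at S2.
3 states suffice.
        a   b   c  
>  S0   S1  S1  S1 
   S1   S2  S2  S2 
 * S2   S0  S0  S0 
(> = start, * = accepting)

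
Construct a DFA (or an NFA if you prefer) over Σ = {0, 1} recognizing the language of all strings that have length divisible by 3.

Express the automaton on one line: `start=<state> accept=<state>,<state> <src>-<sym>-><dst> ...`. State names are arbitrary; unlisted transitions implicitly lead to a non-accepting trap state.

start=s0 accept=s0 s0-0->s1 s0-1->s1 s1-0->s2 s1-1->s2 s2-0->s0 s2-1->s0

Count input length modulo 3: every symbol advances one step around the cycle s0 → s1 → s2 → s0. Accept at s0.
A 3-state machine:
        0   1  
>* s0   s1  s1 
   s1   s2  s2 
   s2   s0  s0 
(> = start, * = accepting)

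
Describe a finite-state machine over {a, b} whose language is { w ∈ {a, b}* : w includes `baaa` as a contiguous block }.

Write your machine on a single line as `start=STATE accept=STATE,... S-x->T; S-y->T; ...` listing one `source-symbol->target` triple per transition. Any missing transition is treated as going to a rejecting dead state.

Track how much of `baaa` has been matched so far: state S0 is no progress, S4 is the absorbing accept state reached once `baaa` has occurred. Intermediate states record partial matches; on a mismatch, fall back to the longest reusable overlap.
        a   b  
>  S0   S0  S1 
   S1   S2  S1 
   S2   S3  S1 
   S3   S4  S1 
 * S4   S4  S4 
(> = start, * = accepting)

start=S0; accept=S4; S0-a->S0; S0-b->S1; S1-a->S2; S1-b->S1; S2-a->S3; S2-b->S1; S3-a->S4; S3-b->S1; S4-a->S4; S4-b->S4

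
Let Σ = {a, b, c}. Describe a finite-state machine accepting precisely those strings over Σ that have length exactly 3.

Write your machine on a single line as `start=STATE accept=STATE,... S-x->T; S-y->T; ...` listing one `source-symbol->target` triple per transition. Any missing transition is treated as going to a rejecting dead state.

start=S0; accept=S3; S0-a->S1; S0-b->S1; S0-c->S1; S1-a->S2; S1-b->S2; S1-c->S2; S2-a->S3; S2-b->S3; S2-c->S3; S3-a->S4; S3-b->S4; S3-c->S4; S4-a->S4; S4-b->S4; S4-c->S4

Count input length up to 4: every symbol moves from S0 toward S4, which means 'more than 3' and absorbs. Accept from {S3}.
5 states suffice.
        a   b   c  
>  S0   S1  S1  S1 
   S1   S2  S2  S2 
   S2   S3  S3  S3 
 * S3   S4  S4  S4 
   S4   S4  S4  S4 
(> = start, * = accepting)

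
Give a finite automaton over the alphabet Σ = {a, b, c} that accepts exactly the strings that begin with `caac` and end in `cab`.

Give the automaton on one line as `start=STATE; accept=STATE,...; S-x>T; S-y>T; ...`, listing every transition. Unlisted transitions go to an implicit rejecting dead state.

Build one automaton per condition and run them in lockstep. The first has 6 states tracking whether the input so far still matches the prefix `caac`; the second has 4 states tracking how much of the suffix `cab` has currently been matched. A product state is a pair (one from each), accepting exactly when both do.
12 states suffice.
          a    b    c  
>  s0     s1   s1   s2 
   s1     s1   s1   s3 
   s2     s4   s1   s3 
   s3     s5   s1   s3 
   s4     s6   s7   s3 
   s5     s1   s7   s3 
   s6     s1   s1   s8 
   s7     s1   s1   s3 
   s8     s9  s10   s8 
   s9    s10  s11   s8 
   s10   s10  s10   s8 
 * s11   s10  s10   s8 
(> = start, * = accepting)

start=s0; accept=s11; s0-a>s1; s0-b>s1; s0-c>s2; s1-a>s1; s1-b>s1; s1-c>s3; s2-a>s4; s2-b>s1; s2-c>s3; s3-a>s5; s3-b>s1; s3-c>s3; s4-a>s6; s4-b>s7; s4-c>s3; s5-a>s1; s5-b>s7; s5-c>s3; s6-a>s1; s6-b>s1; s6-c>s8; s7-a>s1; s7-b>s1; s7-c>s3; s8-a>s9; s8-b>s10; s8-c>s8; s9-a>s10; s9-b>s11; s9-c>s8; s10-a>s10; s10-b>s10; s10-c>s8; s11-a>s10; s11-b>s10; s11-c>s8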